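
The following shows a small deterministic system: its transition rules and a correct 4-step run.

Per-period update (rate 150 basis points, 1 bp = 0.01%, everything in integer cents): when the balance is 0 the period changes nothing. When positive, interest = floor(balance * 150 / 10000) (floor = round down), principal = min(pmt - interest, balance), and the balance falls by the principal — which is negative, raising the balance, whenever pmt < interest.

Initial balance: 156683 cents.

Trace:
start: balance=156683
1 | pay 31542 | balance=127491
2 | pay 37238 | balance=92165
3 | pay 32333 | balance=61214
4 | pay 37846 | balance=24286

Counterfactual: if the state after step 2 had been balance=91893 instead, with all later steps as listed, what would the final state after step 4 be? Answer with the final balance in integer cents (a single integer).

state after step 2 := balance=91893
3 | pay 32333 | balance=60938
4 | pay 37846 | balance=24006

24006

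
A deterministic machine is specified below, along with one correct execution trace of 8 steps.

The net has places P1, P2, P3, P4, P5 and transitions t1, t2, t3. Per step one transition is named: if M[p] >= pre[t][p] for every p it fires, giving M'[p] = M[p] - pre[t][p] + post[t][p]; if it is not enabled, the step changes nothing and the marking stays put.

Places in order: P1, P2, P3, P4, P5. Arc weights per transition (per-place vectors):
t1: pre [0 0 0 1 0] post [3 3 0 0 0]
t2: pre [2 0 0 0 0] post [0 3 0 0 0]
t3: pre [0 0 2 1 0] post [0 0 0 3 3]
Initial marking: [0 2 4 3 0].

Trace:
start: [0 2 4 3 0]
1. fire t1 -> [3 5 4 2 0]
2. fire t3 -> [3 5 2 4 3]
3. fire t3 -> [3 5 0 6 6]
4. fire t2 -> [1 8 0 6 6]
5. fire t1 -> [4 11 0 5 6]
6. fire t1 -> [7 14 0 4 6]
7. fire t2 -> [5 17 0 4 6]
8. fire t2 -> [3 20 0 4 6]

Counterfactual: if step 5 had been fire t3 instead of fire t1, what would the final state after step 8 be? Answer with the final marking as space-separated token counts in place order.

0 17 0 5 6

(re-executing from step 5 with the substitution; state before step 5: [1 8 0 6 6])
5. fire t3 -> [1 8 0 6 6]
6. fire t1 -> [4 11 0 5 6]
7. fire t2 -> [2 14 0 5 6]
8. fire t2 -> [0 17 0 5 6]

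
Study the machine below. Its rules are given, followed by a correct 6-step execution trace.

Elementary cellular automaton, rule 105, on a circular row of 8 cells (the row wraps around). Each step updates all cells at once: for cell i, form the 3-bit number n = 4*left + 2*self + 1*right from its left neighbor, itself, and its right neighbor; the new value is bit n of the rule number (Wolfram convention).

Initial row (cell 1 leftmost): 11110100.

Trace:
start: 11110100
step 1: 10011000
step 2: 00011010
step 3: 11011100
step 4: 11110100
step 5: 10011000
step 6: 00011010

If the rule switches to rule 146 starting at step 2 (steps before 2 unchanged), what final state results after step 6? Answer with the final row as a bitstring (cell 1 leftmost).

10000001

(re-executing steps 2..6 under rule 146; state before step 2: 10011000)
step 2: 01100101
step 3: 00011000
step 4: 00100100
step 5: 01011010
step 6: 10000001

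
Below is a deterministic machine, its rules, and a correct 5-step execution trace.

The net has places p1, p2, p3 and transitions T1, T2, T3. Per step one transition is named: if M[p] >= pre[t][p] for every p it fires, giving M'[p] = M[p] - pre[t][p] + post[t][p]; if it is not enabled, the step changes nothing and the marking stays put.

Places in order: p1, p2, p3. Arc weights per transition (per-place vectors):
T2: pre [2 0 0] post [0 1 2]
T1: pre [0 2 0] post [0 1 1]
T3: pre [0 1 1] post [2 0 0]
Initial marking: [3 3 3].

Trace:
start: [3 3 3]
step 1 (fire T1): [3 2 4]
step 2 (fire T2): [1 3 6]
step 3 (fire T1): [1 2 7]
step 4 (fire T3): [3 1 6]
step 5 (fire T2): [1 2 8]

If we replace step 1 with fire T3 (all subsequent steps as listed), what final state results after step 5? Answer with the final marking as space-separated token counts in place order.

3 2 6

(re-executing from step 1 with the substitution; state before step 1: [3 3 3])
step 1 (fire T3): [5 2 2]
step 2 (fire T2): [3 3 4]
step 3 (fire T1): [3 2 5]
step 4 (fire T3): [5 1 4]
step 5 (fire T2): [3 2 6]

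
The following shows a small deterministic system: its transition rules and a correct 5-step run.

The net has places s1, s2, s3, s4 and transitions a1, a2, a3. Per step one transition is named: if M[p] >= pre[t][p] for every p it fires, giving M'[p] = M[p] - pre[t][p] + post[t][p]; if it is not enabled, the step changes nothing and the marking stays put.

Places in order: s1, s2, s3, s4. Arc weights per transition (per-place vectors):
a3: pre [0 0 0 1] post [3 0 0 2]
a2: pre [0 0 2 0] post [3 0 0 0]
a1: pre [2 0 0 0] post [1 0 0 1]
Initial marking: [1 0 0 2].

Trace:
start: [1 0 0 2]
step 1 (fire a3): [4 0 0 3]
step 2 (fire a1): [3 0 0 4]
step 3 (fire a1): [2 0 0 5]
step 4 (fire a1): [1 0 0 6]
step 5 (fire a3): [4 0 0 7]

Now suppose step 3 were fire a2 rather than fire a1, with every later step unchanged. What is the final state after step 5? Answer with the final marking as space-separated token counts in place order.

(re-executing from step 3 with the substitution; state before step 3: [3 0 0 4])
step 3 (fire a2): [3 0 0 4]
step 4 (fire a1): [2 0 0 5]
step 5 (fire a3): [5 0 0 6]

5 0 0 6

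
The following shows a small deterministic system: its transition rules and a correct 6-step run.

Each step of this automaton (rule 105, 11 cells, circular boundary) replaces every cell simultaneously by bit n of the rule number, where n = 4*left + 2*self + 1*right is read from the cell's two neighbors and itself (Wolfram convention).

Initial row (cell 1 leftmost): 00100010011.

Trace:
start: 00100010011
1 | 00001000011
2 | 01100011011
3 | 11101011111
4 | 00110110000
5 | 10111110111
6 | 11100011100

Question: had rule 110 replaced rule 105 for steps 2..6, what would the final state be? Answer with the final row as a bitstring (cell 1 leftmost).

00000010011

(re-executing steps 2..6 under rule 110; state before step 2: 00001000011)
2 | 00011000111
3 | 00111001101
4 | 01101011111
5 | 11111110001
6 | 00000010011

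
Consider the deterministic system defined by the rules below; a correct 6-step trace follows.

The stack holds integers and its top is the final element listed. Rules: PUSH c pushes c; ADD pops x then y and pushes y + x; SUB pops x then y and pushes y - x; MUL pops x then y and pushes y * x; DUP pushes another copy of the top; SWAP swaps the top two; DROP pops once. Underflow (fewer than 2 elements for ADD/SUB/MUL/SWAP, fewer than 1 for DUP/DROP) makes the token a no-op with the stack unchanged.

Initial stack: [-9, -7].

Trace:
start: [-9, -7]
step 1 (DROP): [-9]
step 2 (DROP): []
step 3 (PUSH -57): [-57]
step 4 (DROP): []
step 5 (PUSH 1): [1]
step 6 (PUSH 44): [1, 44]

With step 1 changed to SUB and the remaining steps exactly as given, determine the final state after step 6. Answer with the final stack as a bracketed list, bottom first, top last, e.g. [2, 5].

(re-executing from step 1 with the substitution; state before step 1: [-9, -7])
step 1 (SUB): [-2]
step 2 (DROP): []
step 3 (PUSH -57): [-57]
step 4 (DROP): []
step 5 (PUSH 1): [1]
step 6 (PUSH 44): [1, 44]

[1, 44]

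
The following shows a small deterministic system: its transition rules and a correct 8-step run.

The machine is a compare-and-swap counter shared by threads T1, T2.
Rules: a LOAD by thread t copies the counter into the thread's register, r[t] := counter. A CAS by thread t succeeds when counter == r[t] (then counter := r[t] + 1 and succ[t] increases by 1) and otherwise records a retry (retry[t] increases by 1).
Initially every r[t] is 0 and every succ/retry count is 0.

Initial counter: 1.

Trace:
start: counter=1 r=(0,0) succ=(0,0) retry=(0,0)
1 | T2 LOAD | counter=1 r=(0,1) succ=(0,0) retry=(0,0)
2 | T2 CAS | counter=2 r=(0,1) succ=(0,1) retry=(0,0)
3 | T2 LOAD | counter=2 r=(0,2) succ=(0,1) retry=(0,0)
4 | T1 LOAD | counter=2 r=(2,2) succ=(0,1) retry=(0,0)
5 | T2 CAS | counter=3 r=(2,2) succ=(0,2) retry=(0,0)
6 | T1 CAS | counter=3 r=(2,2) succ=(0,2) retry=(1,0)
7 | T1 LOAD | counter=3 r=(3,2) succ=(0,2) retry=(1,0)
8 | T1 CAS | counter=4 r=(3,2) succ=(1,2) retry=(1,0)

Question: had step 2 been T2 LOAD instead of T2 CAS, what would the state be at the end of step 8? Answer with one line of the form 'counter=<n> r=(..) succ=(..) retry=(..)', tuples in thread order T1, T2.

counter=3 r=(2,1) succ=(1,1) retry=(1,0)

(re-executing from step 2 with the substitution; state before step 2: counter=1 r=(0,1) succ=(0,0) retry=(0,0))
2 | T2 LOAD | counter=1 r=(0,1) succ=(0,0) retry=(0,0)
3 | T2 LOAD | counter=1 r=(0,1) succ=(0,0) retry=(0,0)
4 | T1 LOAD | counter=1 r=(1,1) succ=(0,0) retry=(0,0)
5 | T2 CAS | counter=2 r=(1,1) succ=(0,1) retry=(0,0)
6 | T1 CAS | counter=2 r=(1,1) succ=(0,1) retry=(1,0)
7 | T1 LOAD | counter=2 r=(2,1) succ=(0,1) retry=(1,0)
8 | T1 CAS | counter=3 r=(2,1) succ=(1,1) retry=(1,0)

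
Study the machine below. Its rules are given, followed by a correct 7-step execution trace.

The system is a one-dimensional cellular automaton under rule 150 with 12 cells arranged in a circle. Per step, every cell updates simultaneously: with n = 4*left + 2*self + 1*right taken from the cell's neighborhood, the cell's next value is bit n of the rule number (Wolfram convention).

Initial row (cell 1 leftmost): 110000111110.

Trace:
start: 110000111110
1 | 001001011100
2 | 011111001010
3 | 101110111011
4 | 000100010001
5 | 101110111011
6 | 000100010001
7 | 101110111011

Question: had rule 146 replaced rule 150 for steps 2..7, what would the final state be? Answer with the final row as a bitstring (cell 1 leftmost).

(re-executing steps 2..7 under rule 146; state before step 2: 001001011100)
2 | 010110001010
3 | 100001010001
4 | 010010001010
5 | 101101010001
6 | 000000001010
7 | 000000010001

000000010001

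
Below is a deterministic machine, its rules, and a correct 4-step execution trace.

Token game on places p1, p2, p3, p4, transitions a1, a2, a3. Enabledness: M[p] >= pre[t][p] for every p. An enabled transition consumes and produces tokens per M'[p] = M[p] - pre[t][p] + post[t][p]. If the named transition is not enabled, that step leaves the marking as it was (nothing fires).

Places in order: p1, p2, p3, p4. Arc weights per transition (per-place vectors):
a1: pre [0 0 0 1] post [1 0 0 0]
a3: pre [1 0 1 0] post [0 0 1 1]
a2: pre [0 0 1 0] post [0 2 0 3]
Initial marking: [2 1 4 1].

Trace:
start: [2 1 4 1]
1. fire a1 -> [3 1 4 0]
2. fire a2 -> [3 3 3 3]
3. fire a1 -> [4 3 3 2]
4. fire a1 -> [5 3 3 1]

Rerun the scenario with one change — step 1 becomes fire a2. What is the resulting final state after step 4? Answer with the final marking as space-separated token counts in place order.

(re-executing from step 1 with the substitution; state before step 1: [2 1 4 1])
1. fire a2 -> [2 3 3 4]
2. fire a2 -> [2 5 2 7]
3. fire a1 -> [3 5 2 6]
4. fire a1 -> [4 5 2 5]

4 5 2 5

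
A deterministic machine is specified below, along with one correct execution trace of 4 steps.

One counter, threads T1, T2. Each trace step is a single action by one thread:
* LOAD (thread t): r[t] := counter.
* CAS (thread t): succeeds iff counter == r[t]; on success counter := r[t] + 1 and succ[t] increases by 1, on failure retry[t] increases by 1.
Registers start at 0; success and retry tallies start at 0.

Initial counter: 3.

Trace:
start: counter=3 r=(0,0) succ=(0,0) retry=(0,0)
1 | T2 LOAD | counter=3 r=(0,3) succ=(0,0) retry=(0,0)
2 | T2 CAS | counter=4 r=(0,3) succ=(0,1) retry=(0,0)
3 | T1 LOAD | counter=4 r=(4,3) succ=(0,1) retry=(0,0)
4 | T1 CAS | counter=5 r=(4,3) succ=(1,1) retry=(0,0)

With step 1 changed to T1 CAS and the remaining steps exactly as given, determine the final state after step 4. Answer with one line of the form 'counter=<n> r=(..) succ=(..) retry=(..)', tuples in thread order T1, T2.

(re-executing from step 1 with the substitution; state before step 1: counter=3 r=(0,0) succ=(0,0) retry=(0,0))
1 | T1 CAS | counter=3 r=(0,0) succ=(0,0) retry=(1,0)
2 | T2 CAS | counter=3 r=(0,0) succ=(0,0) retry=(1,1)
3 | T1 LOAD | counter=3 r=(3,0) succ=(0,0) retry=(1,1)
4 | T1 CAS | counter=4 r=(3,0) succ=(1,0) retry=(1,1)

counter=4 r=(3,0) succ=(1,0) retry=(1,1)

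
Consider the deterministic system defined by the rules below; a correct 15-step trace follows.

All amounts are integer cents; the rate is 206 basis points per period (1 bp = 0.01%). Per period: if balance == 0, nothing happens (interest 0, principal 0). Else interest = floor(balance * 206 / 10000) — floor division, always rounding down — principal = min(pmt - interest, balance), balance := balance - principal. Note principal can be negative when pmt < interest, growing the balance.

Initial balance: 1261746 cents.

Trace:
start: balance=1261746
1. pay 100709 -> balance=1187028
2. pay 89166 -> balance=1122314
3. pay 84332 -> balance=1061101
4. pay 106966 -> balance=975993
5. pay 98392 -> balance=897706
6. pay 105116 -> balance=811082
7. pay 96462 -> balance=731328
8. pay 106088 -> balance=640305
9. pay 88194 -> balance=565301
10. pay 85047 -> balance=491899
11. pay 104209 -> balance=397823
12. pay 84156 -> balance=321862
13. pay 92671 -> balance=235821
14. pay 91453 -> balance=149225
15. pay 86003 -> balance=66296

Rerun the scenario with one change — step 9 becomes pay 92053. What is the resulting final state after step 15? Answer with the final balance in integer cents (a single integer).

61932

(re-executing from step 9 with the substitution; state before step 9: balance=640305)
9. pay 92053 -> balance=561442
10. pay 85047 -> balance=487960
11. pay 104209 -> balance=393802
12. pay 84156 -> balance=317758
13. pay 92671 -> balance=231632
14. pay 91453 -> balance=144950
15. pay 86003 -> balance=61932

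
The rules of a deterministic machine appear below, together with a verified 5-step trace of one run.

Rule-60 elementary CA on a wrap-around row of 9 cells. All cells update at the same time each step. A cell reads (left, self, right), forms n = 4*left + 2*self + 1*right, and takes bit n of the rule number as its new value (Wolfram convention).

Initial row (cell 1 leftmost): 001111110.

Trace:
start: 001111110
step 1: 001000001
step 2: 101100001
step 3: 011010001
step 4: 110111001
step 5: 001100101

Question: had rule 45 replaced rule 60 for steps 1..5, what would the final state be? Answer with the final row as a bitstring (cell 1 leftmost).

010100111

(re-executing steps 1..5 under rule 45; state before step 1: 001111110)
step 1: 101000000
step 2: 111011110
step 3: 100110001
step 4: 000100101
step 5: 010100111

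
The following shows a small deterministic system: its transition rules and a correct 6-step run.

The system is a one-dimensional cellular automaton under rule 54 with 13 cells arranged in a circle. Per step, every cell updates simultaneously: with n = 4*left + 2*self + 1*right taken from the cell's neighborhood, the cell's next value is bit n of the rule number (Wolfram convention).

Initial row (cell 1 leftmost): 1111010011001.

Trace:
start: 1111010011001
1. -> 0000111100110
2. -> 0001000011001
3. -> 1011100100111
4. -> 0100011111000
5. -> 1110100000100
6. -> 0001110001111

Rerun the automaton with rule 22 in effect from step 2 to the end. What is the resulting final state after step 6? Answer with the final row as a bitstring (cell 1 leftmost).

(re-executing steps 2..6 under rule 22; state before step 2: 0000111100110)
2. -> 0001000011001
3. -> 1011100100111
4. -> 0000011111000
5. -> 0000100000100
6. -> 0001110001110

0001110001110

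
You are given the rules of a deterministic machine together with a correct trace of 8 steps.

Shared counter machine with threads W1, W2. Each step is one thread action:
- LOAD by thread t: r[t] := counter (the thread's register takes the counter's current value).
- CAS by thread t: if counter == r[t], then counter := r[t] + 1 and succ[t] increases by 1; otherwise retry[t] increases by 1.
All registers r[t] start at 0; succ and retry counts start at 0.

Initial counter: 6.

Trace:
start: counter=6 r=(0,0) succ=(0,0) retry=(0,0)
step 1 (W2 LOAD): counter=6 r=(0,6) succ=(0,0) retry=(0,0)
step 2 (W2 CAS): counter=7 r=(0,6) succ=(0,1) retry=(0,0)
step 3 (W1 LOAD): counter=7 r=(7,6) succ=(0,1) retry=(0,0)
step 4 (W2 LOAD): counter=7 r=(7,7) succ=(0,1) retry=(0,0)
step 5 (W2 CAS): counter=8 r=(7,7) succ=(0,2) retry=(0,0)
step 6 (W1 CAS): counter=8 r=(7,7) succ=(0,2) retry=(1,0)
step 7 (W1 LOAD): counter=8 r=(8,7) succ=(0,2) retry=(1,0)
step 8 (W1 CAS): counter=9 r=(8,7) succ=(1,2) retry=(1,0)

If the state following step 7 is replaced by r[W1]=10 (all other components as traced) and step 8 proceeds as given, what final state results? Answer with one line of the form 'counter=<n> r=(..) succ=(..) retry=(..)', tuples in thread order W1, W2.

counter=8 r=(10,7) succ=(0,2) retry=(2,0)

state after step 7 := counter=8 r=(10,7) succ=(0,2) retry=(1,0)
step 8 (W1 CAS): counter=8 r=(10,7) succ=(0,2) retry=(2,0)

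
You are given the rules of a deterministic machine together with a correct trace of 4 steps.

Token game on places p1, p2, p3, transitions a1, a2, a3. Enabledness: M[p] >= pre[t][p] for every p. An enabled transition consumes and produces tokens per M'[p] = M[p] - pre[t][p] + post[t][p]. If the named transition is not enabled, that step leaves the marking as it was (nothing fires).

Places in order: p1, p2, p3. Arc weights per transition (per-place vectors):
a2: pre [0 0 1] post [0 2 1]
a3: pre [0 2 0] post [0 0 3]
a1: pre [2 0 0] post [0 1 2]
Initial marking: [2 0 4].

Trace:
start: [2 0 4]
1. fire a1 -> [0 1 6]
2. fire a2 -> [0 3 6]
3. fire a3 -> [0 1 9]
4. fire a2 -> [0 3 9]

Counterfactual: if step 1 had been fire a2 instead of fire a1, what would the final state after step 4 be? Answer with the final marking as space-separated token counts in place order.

2 4 7

(re-executing from step 1 with the substitution; state before step 1: [2 0 4])
1. fire a2 -> [2 2 4]
2. fire a2 -> [2 4 4]
3. fire a3 -> [2 2 7]
4. fire a2 -> [2 4 7]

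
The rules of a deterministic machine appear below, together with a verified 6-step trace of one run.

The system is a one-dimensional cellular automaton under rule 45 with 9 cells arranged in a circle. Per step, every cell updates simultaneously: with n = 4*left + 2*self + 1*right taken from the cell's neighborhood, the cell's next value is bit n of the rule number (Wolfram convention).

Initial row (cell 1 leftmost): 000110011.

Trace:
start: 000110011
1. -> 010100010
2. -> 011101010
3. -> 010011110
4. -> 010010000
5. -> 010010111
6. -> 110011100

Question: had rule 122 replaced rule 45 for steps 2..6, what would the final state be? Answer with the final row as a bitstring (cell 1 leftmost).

(re-executing steps 2..6 under rule 122; state before step 2: 010100010)
2. -> 101010101
3. -> 110101011
4. -> 011010110
5. -> 111101111
6. -> 000111000

000111000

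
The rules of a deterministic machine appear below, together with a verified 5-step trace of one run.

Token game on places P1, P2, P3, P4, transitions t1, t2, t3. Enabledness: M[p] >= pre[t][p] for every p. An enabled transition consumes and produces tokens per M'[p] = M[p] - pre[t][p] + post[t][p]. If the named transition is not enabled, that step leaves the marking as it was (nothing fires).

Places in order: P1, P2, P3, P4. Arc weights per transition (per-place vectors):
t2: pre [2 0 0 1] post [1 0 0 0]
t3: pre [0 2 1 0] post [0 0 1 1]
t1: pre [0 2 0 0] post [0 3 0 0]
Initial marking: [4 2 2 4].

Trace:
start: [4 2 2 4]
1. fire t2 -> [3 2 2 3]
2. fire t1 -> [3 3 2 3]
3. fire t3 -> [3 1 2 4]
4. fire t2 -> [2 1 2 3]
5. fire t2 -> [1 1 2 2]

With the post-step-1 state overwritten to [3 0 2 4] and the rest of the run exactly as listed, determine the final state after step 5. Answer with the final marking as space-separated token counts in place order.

1 0 2 2

state after step 1 := [3 0 2 4]
2. fire t1 -> [3 0 2 4]
3. fire t3 -> [3 0 2 4]
4. fire t2 -> [2 0 2 3]
5. fire t2 -> [1 0 2 2]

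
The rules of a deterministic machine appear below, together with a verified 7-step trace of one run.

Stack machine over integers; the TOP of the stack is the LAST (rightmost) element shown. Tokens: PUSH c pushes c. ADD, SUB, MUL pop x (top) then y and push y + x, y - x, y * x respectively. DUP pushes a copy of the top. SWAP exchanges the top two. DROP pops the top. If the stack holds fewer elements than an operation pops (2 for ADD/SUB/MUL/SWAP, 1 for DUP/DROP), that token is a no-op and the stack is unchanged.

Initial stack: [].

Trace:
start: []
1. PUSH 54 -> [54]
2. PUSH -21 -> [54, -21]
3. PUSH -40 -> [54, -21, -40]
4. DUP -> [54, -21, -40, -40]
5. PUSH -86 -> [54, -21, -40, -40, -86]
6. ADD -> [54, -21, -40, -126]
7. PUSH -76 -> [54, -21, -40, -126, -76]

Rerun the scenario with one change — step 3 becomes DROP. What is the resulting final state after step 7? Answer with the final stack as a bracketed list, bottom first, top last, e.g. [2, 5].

(re-executing from step 3 with the substitution; state before step 3: [54, -21])
3. DROP -> [54]
4. DUP -> [54, 54]
5. PUSH -86 -> [54, 54, -86]
6. ADD -> [54, -32]
7. PUSH -76 -> [54, -32, -76]

[54, -32, -76]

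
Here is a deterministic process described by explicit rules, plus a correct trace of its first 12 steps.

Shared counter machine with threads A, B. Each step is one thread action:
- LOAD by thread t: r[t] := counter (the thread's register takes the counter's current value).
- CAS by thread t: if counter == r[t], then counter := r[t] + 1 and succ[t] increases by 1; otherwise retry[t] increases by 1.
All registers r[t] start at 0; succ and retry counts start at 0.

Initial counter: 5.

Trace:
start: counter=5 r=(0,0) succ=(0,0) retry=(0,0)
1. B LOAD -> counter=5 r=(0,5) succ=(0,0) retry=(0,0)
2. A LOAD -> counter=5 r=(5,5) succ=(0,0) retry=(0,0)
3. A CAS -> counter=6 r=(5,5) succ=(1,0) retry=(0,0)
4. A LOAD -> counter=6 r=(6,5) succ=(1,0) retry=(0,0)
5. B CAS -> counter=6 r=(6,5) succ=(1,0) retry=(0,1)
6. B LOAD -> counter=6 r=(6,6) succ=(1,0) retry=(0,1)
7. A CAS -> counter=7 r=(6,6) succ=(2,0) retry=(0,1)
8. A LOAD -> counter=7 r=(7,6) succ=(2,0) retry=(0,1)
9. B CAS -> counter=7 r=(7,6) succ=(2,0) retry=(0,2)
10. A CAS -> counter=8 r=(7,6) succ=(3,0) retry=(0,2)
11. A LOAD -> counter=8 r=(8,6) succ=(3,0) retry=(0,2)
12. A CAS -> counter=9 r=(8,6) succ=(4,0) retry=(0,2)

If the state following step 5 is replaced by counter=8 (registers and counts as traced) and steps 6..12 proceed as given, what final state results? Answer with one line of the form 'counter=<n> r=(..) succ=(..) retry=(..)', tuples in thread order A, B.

state after step 5 := counter=8 r=(6,5) succ=(1,0) retry=(0,1)
6. B LOAD -> counter=8 r=(6,8) succ=(1,0) retry=(0,1)
7. A CAS -> counter=8 r=(6,8) succ=(1,0) retry=(1,1)
8. A LOAD -> counter=8 r=(8,8) succ=(1,0) retry=(1,1)
9. B CAS -> counter=9 r=(8,8) succ=(1,1) retry=(1,1)
10. A CAS -> counter=9 r=(8,8) succ=(1,1) retry=(2,1)
11. A LOAD -> counter=9 r=(9,8) succ=(1,1) retry=(2,1)
12. A CAS -> counter=10 r=(9,8) succ=(2,1) retry=(2,1)

counter=10 r=(9,8) succ=(2,1) retry=(2,1)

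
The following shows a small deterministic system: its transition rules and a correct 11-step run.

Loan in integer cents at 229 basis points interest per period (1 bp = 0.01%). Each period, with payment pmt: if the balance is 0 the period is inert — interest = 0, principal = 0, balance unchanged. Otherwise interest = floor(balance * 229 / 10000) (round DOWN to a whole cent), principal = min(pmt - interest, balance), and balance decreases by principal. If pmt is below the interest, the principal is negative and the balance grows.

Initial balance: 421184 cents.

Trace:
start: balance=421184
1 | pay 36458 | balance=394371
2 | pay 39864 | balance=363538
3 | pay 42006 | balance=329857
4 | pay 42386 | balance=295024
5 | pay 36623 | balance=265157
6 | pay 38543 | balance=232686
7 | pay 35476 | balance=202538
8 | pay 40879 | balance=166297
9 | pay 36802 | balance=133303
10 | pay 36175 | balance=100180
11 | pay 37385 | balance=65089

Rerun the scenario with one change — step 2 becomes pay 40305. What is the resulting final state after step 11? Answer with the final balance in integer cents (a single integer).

64545

(re-executing from step 2 with the substitution; state before step 2: balance=394371)
2 | pay 40305 | balance=363097
3 | pay 42006 | balance=329405
4 | pay 42386 | balance=294562
5 | pay 36623 | balance=264684
6 | pay 38543 | balance=232202
7 | pay 35476 | balance=202043
8 | pay 40879 | balance=165790
9 | pay 36802 | balance=132784
10 | pay 36175 | balance=99649
11 | pay 37385 | balance=64545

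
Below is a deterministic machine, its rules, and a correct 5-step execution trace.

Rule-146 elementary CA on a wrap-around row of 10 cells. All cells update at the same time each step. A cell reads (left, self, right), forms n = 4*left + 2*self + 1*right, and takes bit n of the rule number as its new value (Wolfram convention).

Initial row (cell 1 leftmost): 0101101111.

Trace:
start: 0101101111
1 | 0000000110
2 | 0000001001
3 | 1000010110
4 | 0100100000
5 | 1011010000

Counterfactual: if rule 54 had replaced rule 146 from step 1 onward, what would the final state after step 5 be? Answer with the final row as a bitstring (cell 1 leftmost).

1000111100

(re-executing steps 1..5 under rule 54; state before step 1: 0101101111)
1 | 1110010000
2 | 0001111001
3 | 1010000111
4 | 0111001000
5 | 1000111100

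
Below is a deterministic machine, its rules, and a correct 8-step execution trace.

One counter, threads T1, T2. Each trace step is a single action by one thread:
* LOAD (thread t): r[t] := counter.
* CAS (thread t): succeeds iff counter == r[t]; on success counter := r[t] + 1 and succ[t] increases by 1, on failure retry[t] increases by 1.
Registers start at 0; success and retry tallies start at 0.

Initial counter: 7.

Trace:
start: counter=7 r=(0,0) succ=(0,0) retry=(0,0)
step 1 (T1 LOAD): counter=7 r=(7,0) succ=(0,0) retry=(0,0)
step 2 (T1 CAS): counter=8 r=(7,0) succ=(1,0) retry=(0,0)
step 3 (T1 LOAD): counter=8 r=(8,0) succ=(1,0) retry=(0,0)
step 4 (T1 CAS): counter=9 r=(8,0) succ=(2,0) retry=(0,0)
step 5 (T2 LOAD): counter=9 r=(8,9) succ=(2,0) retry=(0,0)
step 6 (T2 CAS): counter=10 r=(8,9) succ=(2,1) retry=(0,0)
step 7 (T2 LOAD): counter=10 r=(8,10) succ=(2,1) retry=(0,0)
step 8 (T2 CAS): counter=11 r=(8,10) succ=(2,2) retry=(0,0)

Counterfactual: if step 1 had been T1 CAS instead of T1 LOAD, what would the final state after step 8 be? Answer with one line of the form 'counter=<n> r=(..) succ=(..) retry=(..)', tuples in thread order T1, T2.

(re-executing from step 1 with the substitution; state before step 1: counter=7 r=(0,0) succ=(0,0) retry=(0,0))
step 1 (T1 CAS): counter=7 r=(0,0) succ=(0,0) retry=(1,0)
step 2 (T1 CAS): counter=7 r=(0,0) succ=(0,0) retry=(2,0)
step 3 (T1 LOAD): counter=7 r=(7,0) succ=(0,0) retry=(2,0)
step 4 (T1 CAS): counter=8 r=(7,0) succ=(1,0) retry=(2,0)
step 5 (T2 LOAD): counter=8 r=(7,8) succ=(1,0) retry=(2,0)
step 6 (T2 CAS): counter=9 r=(7,8) succ=(1,1) retry=(2,0)
step 7 (T2 LOAD): counter=9 r=(7,9) succ=(1,1) retry=(2,0)
step 8 (T2 CAS): counter=10 r=(7,9) succ=(1,2) retry=(2,0)

counter=10 r=(7,9) succ=(1,2) retry=(2,0)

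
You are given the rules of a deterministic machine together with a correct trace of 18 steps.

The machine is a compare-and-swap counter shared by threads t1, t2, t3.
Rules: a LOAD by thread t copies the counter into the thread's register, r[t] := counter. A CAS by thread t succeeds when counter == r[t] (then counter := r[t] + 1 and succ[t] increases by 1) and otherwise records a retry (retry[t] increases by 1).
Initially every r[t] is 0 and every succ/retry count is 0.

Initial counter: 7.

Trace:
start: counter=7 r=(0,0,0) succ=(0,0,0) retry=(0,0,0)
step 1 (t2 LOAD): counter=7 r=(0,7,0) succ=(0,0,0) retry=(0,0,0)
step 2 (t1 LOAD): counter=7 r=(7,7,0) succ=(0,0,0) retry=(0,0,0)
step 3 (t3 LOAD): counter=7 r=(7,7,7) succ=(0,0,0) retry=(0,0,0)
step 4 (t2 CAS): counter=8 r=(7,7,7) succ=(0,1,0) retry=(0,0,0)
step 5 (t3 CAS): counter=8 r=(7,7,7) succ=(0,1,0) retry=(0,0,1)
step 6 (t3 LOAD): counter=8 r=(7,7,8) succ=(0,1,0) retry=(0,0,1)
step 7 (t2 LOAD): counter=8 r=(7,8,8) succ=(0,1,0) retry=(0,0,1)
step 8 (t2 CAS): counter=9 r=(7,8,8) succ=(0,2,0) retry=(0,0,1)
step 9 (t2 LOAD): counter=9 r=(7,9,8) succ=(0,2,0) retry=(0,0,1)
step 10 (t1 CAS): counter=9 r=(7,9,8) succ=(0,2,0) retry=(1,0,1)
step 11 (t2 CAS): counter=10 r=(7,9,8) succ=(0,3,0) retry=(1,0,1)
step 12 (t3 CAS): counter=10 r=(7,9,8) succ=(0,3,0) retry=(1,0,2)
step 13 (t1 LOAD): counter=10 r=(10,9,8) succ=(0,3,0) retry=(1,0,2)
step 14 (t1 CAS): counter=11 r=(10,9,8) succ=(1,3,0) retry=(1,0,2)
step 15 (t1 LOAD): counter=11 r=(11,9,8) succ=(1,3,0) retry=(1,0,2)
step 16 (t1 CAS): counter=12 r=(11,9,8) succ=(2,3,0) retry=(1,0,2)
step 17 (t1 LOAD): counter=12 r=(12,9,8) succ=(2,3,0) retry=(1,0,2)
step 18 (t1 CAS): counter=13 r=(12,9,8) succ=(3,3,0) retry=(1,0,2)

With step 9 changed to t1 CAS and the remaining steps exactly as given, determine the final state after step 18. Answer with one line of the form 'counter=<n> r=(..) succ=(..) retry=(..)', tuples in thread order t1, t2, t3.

(re-executing from step 9 with the substitution; state before step 9: counter=9 r=(7,8,8) succ=(0,2,0) retry=(0,0,1))
step 9 (t1 CAS): counter=9 r=(7,8,8) succ=(0,2,0) retry=(1,0,1)
step 10 (t1 CAS): counter=9 r=(7,8,8) succ=(0,2,0) retry=(2,0,1)
step 11 (t2 CAS): counter=9 r=(7,8,8) succ=(0,2,0) retry=(2,1,1)
step 12 (t3 CAS): counter=9 r=(7,8,8) succ=(0,2,0) retry=(2,1,2)
step 13 (t1 LOAD): counter=9 r=(9,8,8) succ=(0,2,0) retry=(2,1,2)
step 14 (t1 CAS): counter=10 r=(9,8,8) succ=(1,2,0) retry=(2,1,2)
step 15 (t1 LOAD): counter=10 r=(10,8,8) succ=(1,2,0) retry=(2,1,2)
step 16 (t1 CAS): counter=11 r=(10,8,8) succ=(2,2,0) retry=(2,1,2)
step 17 (t1 LOAD): counter=11 r=(11,8,8) succ=(2,2,0) retry=(2,1,2)
step 18 (t1 CAS): counter=12 r=(11,8,8) succ=(3,2,0) retry=(2,1,2)

counter=12 r=(11,8,8) succ=(3,2,0) retry=(2,1,2)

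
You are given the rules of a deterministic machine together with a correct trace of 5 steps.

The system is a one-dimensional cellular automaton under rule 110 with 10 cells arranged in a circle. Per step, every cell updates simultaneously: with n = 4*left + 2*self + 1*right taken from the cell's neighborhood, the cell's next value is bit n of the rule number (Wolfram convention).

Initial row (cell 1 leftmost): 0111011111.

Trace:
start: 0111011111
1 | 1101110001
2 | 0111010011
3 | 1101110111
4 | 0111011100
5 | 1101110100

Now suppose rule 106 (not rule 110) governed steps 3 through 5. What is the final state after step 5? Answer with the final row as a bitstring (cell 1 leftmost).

(re-executing steps 3..5 under rule 106; state before step 3: 0111010011)
3 | 1101100111
4 | 0111101100
5 | 1100111100

1100111100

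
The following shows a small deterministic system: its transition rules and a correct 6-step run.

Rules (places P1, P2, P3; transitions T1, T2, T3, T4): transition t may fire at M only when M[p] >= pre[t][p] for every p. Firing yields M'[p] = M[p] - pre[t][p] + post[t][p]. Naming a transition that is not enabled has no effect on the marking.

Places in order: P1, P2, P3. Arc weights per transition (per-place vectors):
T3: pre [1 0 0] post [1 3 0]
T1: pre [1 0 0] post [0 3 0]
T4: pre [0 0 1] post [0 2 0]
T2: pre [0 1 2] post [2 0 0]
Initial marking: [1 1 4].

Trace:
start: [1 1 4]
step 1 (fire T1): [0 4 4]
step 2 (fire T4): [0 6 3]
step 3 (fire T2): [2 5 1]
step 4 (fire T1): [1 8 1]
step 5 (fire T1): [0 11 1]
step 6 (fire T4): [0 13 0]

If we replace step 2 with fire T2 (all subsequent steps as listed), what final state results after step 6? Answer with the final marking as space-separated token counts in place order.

(re-executing from step 2 with the substitution; state before step 2: [0 4 4])
step 2 (fire T2): [2 3 2]
step 3 (fire T2): [4 2 0]
step 4 (fire T1): [3 5 0]
step 5 (fire T1): [2 8 0]
step 6 (fire T4): [2 8 0]

2 8 0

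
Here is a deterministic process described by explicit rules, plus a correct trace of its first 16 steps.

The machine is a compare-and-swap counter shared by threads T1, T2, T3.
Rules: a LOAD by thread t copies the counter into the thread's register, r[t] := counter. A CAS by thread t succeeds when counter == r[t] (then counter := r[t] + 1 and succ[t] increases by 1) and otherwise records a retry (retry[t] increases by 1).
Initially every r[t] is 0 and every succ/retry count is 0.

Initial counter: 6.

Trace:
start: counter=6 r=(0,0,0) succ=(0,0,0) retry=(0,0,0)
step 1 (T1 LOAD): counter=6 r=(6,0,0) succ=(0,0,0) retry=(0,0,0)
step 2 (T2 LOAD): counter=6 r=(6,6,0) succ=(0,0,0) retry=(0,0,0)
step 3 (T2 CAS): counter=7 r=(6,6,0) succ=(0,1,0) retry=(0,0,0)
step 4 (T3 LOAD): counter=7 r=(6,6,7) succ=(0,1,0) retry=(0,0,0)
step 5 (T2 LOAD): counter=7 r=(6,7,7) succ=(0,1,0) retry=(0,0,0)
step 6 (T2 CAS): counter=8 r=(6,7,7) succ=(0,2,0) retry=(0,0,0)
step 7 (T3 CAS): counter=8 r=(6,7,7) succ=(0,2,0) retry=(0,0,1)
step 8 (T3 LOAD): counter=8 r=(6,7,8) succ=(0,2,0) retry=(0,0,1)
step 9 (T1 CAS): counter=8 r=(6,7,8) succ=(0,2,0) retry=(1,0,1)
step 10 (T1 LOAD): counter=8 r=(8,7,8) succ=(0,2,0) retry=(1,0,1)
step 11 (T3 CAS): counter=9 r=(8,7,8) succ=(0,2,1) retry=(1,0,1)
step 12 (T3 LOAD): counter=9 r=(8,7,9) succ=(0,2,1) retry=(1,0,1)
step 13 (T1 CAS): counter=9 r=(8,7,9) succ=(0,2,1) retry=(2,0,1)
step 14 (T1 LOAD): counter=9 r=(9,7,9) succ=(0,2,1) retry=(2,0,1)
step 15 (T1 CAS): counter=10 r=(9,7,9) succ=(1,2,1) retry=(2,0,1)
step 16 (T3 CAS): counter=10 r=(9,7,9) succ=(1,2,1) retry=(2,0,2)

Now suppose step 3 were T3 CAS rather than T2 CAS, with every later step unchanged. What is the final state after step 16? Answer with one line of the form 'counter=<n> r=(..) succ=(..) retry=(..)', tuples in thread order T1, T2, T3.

counter=9 r=(8,6,8) succ=(1,1,1) retry=(2,0,3)

(re-executing from step 3 with the substitution; state before step 3: counter=6 r=(6,6,0) succ=(0,0,0) retry=(0,0,0))
step 3 (T3 CAS): counter=6 r=(6,6,0) succ=(0,0,0) retry=(0,0,1)
step 4 (T3 LOAD): counter=6 r=(6,6,6) succ=(0,0,0) retry=(0,0,1)
step 5 (T2 LOAD): counter=6 r=(6,6,6) succ=(0,0,0) retry=(0,0,1)
step 6 (T2 CAS): counter=7 r=(6,6,6) succ=(0,1,0) retry=(0,0,1)
step 7 (T3 CAS): counter=7 r=(6,6,6) succ=(0,1,0) retry=(0,0,2)
step 8 (T3 LOAD): counter=7 r=(6,6,7) succ=(0,1,0) retry=(0,0,2)
step 9 (T1 CAS): counter=7 r=(6,6,7) succ=(0,1,0) retry=(1,0,2)
step 10 (T1 LOAD): counter=7 r=(7,6,7) succ=(0,1,0) retry=(1,0,2)
step 11 (T3 CAS): counter=8 r=(7,6,7) succ=(0,1,1) retry=(1,0,2)
step 12 (T3 LOAD): counter=8 r=(7,6,8) succ=(0,1,1) retry=(1,0,2)
step 13 (T1 CAS): counter=8 r=(7,6,8) succ=(0,1,1) retry=(2,0,2)
step 14 (T1 LOAD): counter=8 r=(8,6,8) succ=(0,1,1) retry=(2,0,2)
step 15 (T1 CAS): counter=9 r=(8,6,8) succ=(1,1,1) retry=(2,0,2)
step 16 (T3 CAS): counter=9 r=(8,6,8) succ=(1,1,1) retry=(2,0,3)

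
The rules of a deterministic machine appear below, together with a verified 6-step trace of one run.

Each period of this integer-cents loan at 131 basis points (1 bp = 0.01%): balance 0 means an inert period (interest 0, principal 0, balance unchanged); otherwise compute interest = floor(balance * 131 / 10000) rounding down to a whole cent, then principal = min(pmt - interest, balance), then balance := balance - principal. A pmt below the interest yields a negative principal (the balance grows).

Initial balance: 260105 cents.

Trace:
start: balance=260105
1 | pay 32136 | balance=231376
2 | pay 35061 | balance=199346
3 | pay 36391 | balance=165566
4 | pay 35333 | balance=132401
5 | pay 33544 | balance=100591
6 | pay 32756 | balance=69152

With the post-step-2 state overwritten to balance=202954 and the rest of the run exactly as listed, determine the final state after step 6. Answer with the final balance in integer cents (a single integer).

72952

state after step 2 := balance=202954
3 | pay 36391 | balance=169221
4 | pay 35333 | balance=136104
5 | pay 33544 | balance=104342
6 | pay 32756 | balance=72952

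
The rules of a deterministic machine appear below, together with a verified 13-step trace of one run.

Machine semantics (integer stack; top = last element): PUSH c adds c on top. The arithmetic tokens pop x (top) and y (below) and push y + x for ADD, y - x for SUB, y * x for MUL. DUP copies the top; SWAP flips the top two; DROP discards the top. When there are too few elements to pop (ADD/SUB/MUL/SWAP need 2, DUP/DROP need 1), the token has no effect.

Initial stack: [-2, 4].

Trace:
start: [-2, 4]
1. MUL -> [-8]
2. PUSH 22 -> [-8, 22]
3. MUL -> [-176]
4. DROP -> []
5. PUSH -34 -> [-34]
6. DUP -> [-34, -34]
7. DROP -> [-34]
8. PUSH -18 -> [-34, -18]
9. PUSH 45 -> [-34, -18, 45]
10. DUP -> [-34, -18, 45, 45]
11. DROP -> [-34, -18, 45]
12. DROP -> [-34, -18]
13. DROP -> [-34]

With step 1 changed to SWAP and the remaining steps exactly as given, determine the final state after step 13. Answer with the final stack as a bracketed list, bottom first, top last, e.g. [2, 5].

[4, -34]

(re-executing from step 1 with the substitution; state before step 1: [-2, 4])
1. SWAP -> [4, -2]
2. PUSH 22 -> [4, -2, 22]
3. MUL -> [4, -44]
4. DROP -> [4]
5. PUSH -34 -> [4, -34]
6. DUP -> [4, -34, -34]
7. DROP -> [4, -34]
8. PUSH -18 -> [4, -34, -18]
9. PUSH 45 -> [4, -34, -18, 45]
10. DUP -> [4, -34, -18, 45, 45]
11. DROP -> [4, -34, -18, 45]
12. DROP -> [4, -34, -18]
13. DROP -> [4, -34]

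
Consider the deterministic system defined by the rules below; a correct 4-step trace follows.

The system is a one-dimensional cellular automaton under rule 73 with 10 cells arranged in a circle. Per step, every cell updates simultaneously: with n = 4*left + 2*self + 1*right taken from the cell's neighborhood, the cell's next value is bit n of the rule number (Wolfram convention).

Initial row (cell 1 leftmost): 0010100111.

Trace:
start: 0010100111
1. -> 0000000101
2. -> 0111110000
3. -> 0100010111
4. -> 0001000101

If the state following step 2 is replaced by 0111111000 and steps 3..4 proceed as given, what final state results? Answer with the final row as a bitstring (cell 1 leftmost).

state after step 2 := 0111111000
3. -> 0100001011
4. -> 0001100011

0001100011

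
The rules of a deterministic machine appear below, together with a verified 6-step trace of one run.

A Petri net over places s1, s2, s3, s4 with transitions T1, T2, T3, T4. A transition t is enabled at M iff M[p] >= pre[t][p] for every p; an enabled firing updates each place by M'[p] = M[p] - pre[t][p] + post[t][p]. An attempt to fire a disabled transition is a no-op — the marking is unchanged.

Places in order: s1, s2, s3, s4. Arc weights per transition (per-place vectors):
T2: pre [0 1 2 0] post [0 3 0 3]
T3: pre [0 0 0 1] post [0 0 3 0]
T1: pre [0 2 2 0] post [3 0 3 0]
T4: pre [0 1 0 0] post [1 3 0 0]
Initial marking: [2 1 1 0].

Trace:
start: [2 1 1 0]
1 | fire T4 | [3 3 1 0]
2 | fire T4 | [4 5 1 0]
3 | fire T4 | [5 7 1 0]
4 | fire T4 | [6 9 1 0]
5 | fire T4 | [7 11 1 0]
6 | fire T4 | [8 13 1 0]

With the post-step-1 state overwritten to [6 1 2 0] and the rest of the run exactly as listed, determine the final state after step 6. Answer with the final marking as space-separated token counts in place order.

state after step 1 := [6 1 2 0]
2 | fire T4 | [7 3 2 0]
3 | fire T4 | [8 5 2 0]
4 | fire T4 | [9 7 2 0]
5 | fire T4 | [10 9 2 0]
6 | fire T4 | [11 11 2 0]

11 11 2 0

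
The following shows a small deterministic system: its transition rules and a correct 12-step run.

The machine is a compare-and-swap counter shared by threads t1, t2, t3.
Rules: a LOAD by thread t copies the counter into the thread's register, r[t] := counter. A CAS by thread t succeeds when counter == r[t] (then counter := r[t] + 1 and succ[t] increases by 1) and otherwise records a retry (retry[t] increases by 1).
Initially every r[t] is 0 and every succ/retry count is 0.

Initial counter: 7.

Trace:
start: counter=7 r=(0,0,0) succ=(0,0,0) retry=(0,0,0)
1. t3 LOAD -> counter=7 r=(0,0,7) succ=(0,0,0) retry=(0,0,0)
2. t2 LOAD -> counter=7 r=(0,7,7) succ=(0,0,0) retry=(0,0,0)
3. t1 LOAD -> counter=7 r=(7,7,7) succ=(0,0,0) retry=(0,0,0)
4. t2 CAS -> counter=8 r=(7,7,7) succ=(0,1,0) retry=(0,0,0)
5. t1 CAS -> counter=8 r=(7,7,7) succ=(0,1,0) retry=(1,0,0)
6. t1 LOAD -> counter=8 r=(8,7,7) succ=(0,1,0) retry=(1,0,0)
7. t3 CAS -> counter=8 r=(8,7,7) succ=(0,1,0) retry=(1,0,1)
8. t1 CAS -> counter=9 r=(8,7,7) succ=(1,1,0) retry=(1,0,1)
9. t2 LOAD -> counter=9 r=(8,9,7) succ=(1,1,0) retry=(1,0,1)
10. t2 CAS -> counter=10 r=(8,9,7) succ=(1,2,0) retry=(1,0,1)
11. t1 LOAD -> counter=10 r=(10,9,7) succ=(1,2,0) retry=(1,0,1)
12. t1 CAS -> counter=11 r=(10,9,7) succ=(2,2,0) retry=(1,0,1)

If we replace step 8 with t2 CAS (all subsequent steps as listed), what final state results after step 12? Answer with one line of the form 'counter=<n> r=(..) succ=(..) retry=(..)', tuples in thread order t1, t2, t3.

counter=10 r=(9,8,7) succ=(1,2,0) retry=(1,1,1)

(re-executing from step 8 with the substitution; state before step 8: counter=8 r=(8,7,7) succ=(0,1,0) retry=(1,0,1))
8. t2 CAS -> counter=8 r=(8,7,7) succ=(0,1,0) retry=(1,1,1)
9. t2 LOAD -> counter=8 r=(8,8,7) succ=(0,1,0) retry=(1,1,1)
10. t2 CAS -> counter=9 r=(8,8,7) succ=(0,2,0) retry=(1,1,1)
11. t1 LOAD -> counter=9 r=(9,8,7) succ=(0,2,0) retry=(1,1,1)
12. t1 CAS -> counter=10 r=(9,8,7) succ=(1,2,0) retry=(1,1,1)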